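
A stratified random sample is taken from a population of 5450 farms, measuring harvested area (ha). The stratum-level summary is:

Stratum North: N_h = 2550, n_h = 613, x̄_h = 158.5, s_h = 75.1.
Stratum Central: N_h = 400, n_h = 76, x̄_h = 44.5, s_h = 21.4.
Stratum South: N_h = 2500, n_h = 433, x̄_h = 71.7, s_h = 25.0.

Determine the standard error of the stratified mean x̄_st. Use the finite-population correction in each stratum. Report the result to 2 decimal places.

V̂(x̄_st) = Σ W_h² (1 − n_h/N_h) s_h²/n_h, with W_h = N_h/N and N = 5450:
  stratum North: (2550/5450)²·(1 − 613/2550)·75.1²/613 = 1.53002
  stratum Central: (400/5450)²·(1 − 76/400)·21.4²/76 = 0.0262921
  stratum South: (2500/5450)²·(1 − 433/2500)·25.0²/433 = 0.251119
V̂(x̄_st) = 1.80743
SE(x̄_st) = √1.80743 = 1.34441

SE(x̄_st) ≈ 1.34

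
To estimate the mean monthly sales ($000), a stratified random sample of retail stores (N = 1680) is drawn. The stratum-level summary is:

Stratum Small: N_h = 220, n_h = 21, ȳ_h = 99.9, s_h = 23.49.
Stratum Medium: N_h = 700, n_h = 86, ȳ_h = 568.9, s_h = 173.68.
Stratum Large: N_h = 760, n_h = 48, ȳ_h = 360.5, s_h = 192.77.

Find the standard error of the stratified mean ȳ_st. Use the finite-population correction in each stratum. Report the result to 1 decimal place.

SE(ȳ_st) ≈ 14.2

V̂(ȳ_st) = Σ W_h² (1 − n_h/N_h) s_h²/n_h, with W_h = N_h/N and N = 1680:
  stratum Small: (220/1680)²·(1 − 21/220)·23.49²/21 = 0.407572
  stratum Medium: (700/1680)²·(1 − 86/700)·173.68²/86 = 53.4133
  stratum Large: (760/1680)²·(1 − 48/760)·192.77²/48 = 148.427
V̂(ȳ_st) = 202.248
SE(ȳ_st) = √202.248 = 14.2214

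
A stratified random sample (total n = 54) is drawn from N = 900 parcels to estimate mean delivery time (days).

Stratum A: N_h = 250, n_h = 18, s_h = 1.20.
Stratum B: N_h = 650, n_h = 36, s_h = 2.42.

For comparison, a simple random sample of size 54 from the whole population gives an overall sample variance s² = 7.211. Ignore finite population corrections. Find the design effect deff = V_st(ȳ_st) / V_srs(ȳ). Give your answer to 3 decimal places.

V̂(ȳ_st) = Σ W_h² s_h²/n_h, with W_h = N_h/N and N = 900:
  stratum A: (250/900)²·1.20²/18 = 0.00617284
  stratum B: (650/900)²·2.42²/36 = 0.0848535
V_st = 0.0910264
V_srs = s²/n = 7.211/54 = 0.133537
deff = V_st / V_srs = 0.0910264/0.133537 = 0.6817

deff ≈ 0.682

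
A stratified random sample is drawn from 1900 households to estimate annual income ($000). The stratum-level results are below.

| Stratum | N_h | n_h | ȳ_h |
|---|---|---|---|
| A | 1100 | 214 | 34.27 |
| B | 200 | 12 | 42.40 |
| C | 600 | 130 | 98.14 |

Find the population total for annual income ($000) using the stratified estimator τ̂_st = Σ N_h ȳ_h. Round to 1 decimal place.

τ̂_st = Σ N_h ȳ_h = 1100·34.27 + 200·42.40 + 600·98.14 = 105061.0

τ̂_st ≈ 105061.0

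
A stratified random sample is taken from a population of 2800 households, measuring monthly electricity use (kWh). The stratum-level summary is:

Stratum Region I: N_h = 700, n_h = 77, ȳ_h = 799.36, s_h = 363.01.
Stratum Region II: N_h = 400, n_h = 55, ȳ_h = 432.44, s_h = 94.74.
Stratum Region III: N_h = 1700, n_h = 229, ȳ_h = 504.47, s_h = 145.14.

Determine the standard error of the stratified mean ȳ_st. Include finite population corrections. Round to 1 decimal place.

V̂(ȳ_st) = Σ W_h² (1 − n_h/N_h) s_h²/n_h, with W_h = N_h/N and N = 2800:
  stratum Region I: (700/2800)²·(1 − 77/700)·363.01²/77 = 95.1955
  stratum Region II: (400/2800)²·(1 − 55/400)·94.74²/55 = 2.87255
  stratum Region III: (1700/2800)²·(1 − 229/1700)·145.14²/229 = 29.3416
V̂(ȳ_st) = 127.41
SE(ȳ_st) = √127.41 = 11.2876

SE(ȳ_st) ≈ 11.3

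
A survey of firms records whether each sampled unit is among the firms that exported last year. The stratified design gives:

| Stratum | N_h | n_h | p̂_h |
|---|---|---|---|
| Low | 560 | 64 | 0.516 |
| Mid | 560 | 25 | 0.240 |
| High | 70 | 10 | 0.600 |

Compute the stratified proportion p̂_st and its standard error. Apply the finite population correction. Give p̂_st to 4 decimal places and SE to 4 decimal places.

N = 1190; stratum weights W_h = N_h/N.
p̂_st = Σ W_h p̂_h = (560·0.516 + 560·0.240 + 70·0.600)/1190 = 0.39106
V̂(p̂_st) = Σ W_h² (1 − n_h/N_h) p̂_h(1−p̂_h)/(n_h−1):
  stratum Low: (560/1190)²·(1 − 64/560)·0.516·0.484/63 = 0.000777554
  stratum Mid: (560/1190)²·(1 − 25/560)·0.240·0.760/24 = 0.00160791
  stratum High: (70/1190)²·(1 − 10/70)·0.600·0.400/9 = 7.90905e-05
V̂(p̂_st) = 0.00246455; SE = √V̂ = 0.0496443

p̂_st ≈ 0.3911, SE ≈ 0.0496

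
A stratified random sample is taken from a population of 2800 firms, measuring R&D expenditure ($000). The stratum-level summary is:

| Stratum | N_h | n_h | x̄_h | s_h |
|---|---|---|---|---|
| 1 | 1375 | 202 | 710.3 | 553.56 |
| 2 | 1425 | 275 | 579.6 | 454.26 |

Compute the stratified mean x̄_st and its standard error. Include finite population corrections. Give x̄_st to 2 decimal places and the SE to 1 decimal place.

x̄_st = Σ W_h x̄_h = (1375·710.3 + 1425·579.6)/2800 = 643.78304
V̂(x̄_st) = Σ W_h² (1 − n_h/N_h) s_h²/n_h, with W_h = N_h/N and N = 2800:
  stratum 1: (1375/2800)²·(1 − 202/1375)·553.56²/202 = 312.078
  stratum 2: (1425/2800)²·(1 − 275/1425)·454.26²/275 = 156.846
V̂(x̄_st) = 468.923
SE(x̄_st) = √468.923 = 21.6546

x̄_st ≈ 643.78, SE ≈ 21.7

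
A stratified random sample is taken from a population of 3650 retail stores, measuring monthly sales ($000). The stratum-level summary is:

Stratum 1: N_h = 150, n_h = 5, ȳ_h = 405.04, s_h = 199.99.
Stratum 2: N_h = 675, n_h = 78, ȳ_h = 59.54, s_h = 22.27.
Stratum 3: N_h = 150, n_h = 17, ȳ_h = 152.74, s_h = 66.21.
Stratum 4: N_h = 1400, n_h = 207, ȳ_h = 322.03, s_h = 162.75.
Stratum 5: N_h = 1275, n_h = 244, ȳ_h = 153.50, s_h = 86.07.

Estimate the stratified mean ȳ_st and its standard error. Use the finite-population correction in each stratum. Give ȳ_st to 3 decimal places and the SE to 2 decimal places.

ȳ_st = Σ W_h ȳ_h = (150·405.04 + 675·59.54 + 150·152.74 + 1400·322.03 + 1275·153.50)/3650 = 211.07151
V̂(ȳ_st) = Σ W_h² (1 − n_h/N_h) s_h²/n_h, with W_h = N_h/N and N = 3650:
  stratum 1: (150/3650)²·(1 − 5/150)·199.99²/5 = 13.0593
  stratum 2: (675/3650)²·(1 − 78/675)·22.27²/78 = 0.192326
  stratum 3: (150/3650)²·(1 − 17/150)·66.21²/17 = 0.386149
  stratum 4: (1400/3650)²·(1 − 207/1400)·162.75²/207 = 16.0418
  stratum 5: (1275/3650)²·(1 − 244/1275)·86.07²/244 = 2.99569
V̂(ȳ_st) = 32.6753
SE(ȳ_st) = √32.6753 = 5.71623

ȳ_st ≈ 211.072, SE ≈ 5.72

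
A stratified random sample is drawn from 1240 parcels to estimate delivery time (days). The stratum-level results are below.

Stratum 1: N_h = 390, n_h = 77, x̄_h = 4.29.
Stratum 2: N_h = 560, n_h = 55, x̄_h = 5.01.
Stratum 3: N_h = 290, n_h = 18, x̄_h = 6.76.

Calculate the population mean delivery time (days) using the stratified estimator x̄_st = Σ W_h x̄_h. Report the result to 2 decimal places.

x̄_st ≈ 5.19

N = Σ N_h = 1240. Stratum weights W_h = N_h/N.
x̄_st = (390·4.29 + 560·5.01 + 290·6.76) / 1240 = 5.1928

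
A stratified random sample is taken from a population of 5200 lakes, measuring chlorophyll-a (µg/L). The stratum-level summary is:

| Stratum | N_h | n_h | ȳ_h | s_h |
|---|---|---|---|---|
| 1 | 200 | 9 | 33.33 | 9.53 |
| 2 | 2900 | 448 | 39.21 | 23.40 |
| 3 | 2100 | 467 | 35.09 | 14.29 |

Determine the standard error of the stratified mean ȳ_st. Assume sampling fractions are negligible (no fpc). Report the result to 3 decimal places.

V̂(ȳ_st) = Σ W_h² s_h²/n_h, with W_h = N_h/N and N = 5200:
  stratum 1: (200/5200)²·9.53²/9 = 0.0149278
  stratum 2: (2900/5200)²·23.40²/448 = 0.38014
  stratum 3: (2100/5200)²·14.29²/467 = 0.0713148
V̂(ȳ_st) = 0.466382
SE(ȳ_st) = √0.466382 = 0.682922

SE(ȳ_st) ≈ 0.683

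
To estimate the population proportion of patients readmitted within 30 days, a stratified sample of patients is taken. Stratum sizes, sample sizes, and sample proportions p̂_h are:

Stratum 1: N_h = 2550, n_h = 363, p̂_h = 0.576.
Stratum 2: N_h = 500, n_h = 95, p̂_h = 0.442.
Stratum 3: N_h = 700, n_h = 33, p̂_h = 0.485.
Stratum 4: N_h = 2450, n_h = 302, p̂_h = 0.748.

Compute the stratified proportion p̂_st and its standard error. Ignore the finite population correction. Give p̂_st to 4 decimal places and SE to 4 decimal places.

N = 6200; stratum weights W_h = N_h/N.
p̂_st = Σ W_h p̂_h = (2550·0.576 + 500·0.442 + 700·0.485 + 2450·0.748)/6200 = 0.62289
V̂(p̂_st) = Σ W_h² p̂_h(1−p̂_h)/(n_h−1):
  stratum 1: (2550/6200)²·0.576·0.424/362 = 0.000114124
  stratum 2: (500/6200)²·0.442·0.558/94 = 1.70642e-05
  stratum 3: (700/6200)²·0.485·0.515/32 = 9.94974e-05
  stratum 4: (2450/6200)²·0.748·0.252/301 = 9.77877e-05
V̂(p̂_st) = 0.000328473; SE = √V̂ = 0.0181238

p̂_st ≈ 0.6229, SE ≈ 0.0181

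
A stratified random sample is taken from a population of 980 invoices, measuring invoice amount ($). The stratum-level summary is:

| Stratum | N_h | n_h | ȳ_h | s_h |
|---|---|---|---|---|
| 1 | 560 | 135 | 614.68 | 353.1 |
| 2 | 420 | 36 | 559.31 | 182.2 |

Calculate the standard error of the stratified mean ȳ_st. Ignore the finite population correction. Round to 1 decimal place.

SE(ȳ_st) ≈ 21.7

V̂(ȳ_st) = Σ W_h² s_h²/n_h, with W_h = N_h/N and N = 980:
  stratum 1: (560/980)²·353.1²/135 = 301.568
  stratum 2: (420/980)²·182.2²/36 = 169.372
V̂(ȳ_st) = 470.94
SE(ȳ_st) = √470.94 = 21.7011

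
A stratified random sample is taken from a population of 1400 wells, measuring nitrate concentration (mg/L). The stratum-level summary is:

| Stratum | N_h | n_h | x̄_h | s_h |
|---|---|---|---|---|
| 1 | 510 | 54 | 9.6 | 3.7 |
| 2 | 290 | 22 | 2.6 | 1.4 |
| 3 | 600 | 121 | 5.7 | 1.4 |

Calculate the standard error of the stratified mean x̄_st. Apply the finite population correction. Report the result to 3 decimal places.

V̂(x̄_st) = Σ W_h² (1 − n_h/N_h) s_h²/n_h, with W_h = N_h/N and N = 1400:
  stratum 1: (510/1400)²·(1 − 54/510)·3.7²/54 = 0.0300807
  stratum 2: (290/1400)²·(1 − 22/290)·1.4²/22 = 0.00353273
  stratum 3: (600/1400)²·(1 − 121/600)·1.4²/121 = 0.00237521
V̂(x̄_st) = 0.0359887
SE(x̄_st) = √0.0359887 = 0.189707

SE(x̄_st) ≈ 0.190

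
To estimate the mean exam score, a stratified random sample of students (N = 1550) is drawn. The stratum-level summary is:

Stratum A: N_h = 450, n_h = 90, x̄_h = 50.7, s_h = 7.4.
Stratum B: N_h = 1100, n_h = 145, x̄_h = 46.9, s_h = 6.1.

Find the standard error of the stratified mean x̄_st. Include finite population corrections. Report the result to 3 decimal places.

SE(x̄_st) ≈ 0.391

V̂(x̄_st) = Σ W_h² (1 − n_h/N_h) s_h²/n_h, with W_h = N_h/N and N = 1550:
  stratum A: (450/1550)²·(1 − 90/450)·7.4²/90 = 0.0410273
  stratum B: (1100/1550)²·(1 − 145/1100)·6.1²/145 = 0.112208
V̂(x̄_st) = 0.153235
SE(x̄_st) = √0.153235 = 0.391453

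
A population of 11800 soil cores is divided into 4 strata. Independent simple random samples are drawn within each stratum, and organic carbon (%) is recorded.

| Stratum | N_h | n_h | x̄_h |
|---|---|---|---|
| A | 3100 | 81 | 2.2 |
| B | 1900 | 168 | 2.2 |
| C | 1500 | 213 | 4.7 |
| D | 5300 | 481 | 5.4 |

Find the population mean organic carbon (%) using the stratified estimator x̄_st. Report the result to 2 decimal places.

x̄_st ≈ 3.96

N = Σ N_h = 11800. Stratum weights W_h = N_h/N.
x̄_st = (3100·2.2 + 1900·2.2 + 1500·4.7 + 5300·5.4) / 11800 = 3.9551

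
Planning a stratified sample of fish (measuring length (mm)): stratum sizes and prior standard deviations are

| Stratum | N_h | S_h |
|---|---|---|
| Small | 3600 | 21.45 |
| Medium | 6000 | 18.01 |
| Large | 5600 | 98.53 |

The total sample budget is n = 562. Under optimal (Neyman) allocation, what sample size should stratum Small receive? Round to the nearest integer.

59

Neyman allocation: n_h = n · N_h S_h / Σ N_i S_i, with n = 562.
  stratum Small: N_h·S_h = 3600·21.45 = 77220.00
  stratum Medium: N_h·S_h = 6000·18.01 = 108060.00
  stratum Large: N_h·S_h = 5600·98.53 = 551768.00
Σ N_h S_h = 737048.00
n for stratum Small = 562·77220.00/737048.00 = 58.880 → 59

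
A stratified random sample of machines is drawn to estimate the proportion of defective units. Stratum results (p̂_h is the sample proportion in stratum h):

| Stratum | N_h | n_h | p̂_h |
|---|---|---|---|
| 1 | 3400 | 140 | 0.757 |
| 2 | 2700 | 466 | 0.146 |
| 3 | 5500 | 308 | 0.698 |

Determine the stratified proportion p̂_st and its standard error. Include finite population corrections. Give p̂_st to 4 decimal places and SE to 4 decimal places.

N = 11600; stratum weights W_h = N_h/N.
p̂_st = Σ W_h p̂_h = (3400·0.757 + 2700·0.146 + 5500·0.698)/11600 = 0.58681
V̂(p̂_st) = Σ W_h² (1 − n_h/N_h) p̂_h(1−p̂_h)/(n_h−1):
  stratum 1: (3400/11600)²·(1 − 140/3400)·0.757·0.243/139 = 0.00010901
  stratum 2: (2700/11600)²·(1 − 466/2700)·0.146·0.854/465 = 1.20196e-05
  stratum 3: (5500/11600)²·(1 − 308/5500)·0.698·0.302/307 = 0.000145715
V̂(p̂_st) = 0.000266745; SE = √V̂ = 0.0163323

p̂_st ≈ 0.5868, SE ≈ 0.0163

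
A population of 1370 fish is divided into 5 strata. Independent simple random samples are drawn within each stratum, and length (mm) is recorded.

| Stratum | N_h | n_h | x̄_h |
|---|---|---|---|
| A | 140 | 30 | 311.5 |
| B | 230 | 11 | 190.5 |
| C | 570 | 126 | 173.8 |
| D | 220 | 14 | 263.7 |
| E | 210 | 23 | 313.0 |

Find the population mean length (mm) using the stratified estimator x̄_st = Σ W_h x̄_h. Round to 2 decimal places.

x̄_st ≈ 226.45

N = Σ N_h = 1370. Stratum weights W_h = N_h/N.
x̄_st = (140·311.5 + 230·190.5 + 570·173.8 + 220·263.7 + 210·313.0) / 1370 = 226.4489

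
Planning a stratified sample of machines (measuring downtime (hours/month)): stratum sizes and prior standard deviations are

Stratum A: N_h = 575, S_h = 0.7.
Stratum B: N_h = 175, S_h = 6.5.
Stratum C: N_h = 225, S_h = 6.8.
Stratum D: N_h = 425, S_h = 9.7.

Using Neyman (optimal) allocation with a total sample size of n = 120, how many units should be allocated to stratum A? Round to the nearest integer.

Neyman allocation: n_h = n · N_h S_h / Σ N_i S_i, with n = 120.
  stratum A: N_h·S_h = 575·0.7 = 402.50
  stratum B: N_h·S_h = 175·6.5 = 1137.50
  stratum C: N_h·S_h = 225·6.8 = 1530.00
  stratum D: N_h·S_h = 425·9.7 = 4122.50
Σ N_h S_h = 7192.50
n for stratum A = 120·402.50/7192.50 = 6.715 → 7

7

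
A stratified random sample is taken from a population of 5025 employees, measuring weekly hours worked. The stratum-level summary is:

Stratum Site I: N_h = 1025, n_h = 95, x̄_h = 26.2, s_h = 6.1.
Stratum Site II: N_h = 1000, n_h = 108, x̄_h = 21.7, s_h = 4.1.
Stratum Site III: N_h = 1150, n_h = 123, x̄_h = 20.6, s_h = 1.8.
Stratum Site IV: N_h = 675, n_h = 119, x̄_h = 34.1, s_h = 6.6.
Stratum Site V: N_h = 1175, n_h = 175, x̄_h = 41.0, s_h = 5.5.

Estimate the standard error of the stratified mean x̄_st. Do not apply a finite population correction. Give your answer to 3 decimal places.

SE(x̄_st) ≈ 0.200

V̂(x̄_st) = Σ W_h² s_h²/n_h, with W_h = N_h/N and N = 5025:
  stratum Site I: (1025/5025)²·6.1²/95 = 0.0162972
  stratum Site II: (1000/5025)²·4.1²/108 = 0.00616413
  stratum Site III: (1150/5025)²·1.8²/123 = 0.00137963
  stratum Site IV: (675/5025)²·6.6²/119 = 0.00660505
  stratum Site V: (1175/5025)²·5.5²/175 = 0.00945129
V̂(x̄_st) = 0.0398973
SE(x̄_st) = √0.0398973 = 0.199743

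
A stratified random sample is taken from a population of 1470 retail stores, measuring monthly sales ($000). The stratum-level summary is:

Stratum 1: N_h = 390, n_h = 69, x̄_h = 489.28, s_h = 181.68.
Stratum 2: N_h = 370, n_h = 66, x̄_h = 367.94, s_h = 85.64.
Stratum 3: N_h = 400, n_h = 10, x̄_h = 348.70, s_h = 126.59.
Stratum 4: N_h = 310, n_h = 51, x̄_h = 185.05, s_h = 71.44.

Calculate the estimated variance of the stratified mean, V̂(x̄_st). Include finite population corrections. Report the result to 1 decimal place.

V̂(x̄_st) = Σ W_h² (1 − n_h/N_h) s_h²/n_h, with W_h = N_h/N and N = 1470:
  stratum 1: (390/1470)²·(1 − 69/390)·181.68²/69 = 27.7141
  stratum 2: (370/1470)²·(1 − 66/370)·85.64²/66 = 5.78429
  stratum 3: (400/1470)²·(1 − 10/400)·126.59²/10 = 115.688
  stratum 4: (310/1470)²·(1 − 51/310)·71.44²/51 = 3.71826
V̂(x̄_st) = 152.905

V̂(x̄_st) ≈ 152.9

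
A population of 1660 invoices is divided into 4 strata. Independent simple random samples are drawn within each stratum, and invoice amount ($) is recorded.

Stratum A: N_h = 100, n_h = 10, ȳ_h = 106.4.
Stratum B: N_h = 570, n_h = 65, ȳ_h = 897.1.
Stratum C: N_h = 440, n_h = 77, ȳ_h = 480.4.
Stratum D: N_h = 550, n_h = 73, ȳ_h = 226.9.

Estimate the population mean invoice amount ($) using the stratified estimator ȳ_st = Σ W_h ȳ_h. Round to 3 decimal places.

ȳ_st ≈ 516.963

N = Σ N_h = 1660. Stratum weights W_h = N_h/N.
ȳ_st = (100·106.4 + 570·897.1 + 440·480.4 + 550·226.9) / 1660 = 516.96265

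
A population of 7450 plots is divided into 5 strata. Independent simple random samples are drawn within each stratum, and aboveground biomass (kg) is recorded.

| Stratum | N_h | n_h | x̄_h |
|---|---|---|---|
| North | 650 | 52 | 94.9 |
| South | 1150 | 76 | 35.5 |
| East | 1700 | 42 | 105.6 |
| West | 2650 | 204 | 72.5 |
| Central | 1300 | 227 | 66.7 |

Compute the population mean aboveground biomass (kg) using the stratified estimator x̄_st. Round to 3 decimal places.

x̄_st ≈ 75.284

N = Σ N_h = 7450. Stratum weights W_h = N_h/N.
x̄_st = (650·94.9 + 1150·35.5 + 1700·105.6 + 2650·72.5 + 1300·66.7) / 7450 = 75.28389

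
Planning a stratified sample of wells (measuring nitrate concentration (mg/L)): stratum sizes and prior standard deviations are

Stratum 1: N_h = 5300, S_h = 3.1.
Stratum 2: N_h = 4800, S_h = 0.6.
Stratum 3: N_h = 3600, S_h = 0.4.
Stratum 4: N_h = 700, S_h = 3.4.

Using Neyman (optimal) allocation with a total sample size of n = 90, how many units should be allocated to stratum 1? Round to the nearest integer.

Neyman allocation: n_h = n · N_h S_h / Σ N_i S_i, with n = 90.
  stratum 1: N_h·S_h = 5300·3.1 = 16430.00
  stratum 2: N_h·S_h = 4800·0.6 = 2880.00
  stratum 3: N_h·S_h = 3600·0.4 = 1440.00
  stratum 4: N_h·S_h = 700·3.4 = 2380.00
Σ N_h S_h = 23130.00
n for stratum 1 = 90·16430.00/23130.00 = 63.930 → 64

64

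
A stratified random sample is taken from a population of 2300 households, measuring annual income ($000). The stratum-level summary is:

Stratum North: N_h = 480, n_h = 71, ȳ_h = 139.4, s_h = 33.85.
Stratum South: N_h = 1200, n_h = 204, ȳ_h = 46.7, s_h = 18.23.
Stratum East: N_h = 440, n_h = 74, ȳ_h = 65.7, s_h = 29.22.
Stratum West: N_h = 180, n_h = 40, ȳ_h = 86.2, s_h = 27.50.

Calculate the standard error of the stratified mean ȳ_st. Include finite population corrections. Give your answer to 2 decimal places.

V̂(ȳ_st) = Σ W_h² (1 − n_h/N_h) s_h²/n_h, with W_h = N_h/N and N = 2300:
  stratum North: (480/2300)²·(1 − 71/480)·33.85²/71 = 0.598919
  stratum South: (1200/2300)²·(1 − 204/1200)·18.23²/204 = 0.368068
  stratum East: (440/2300)²·(1 − 74/440)·29.22²/74 = 0.351242
  stratum West: (180/2300)²·(1 − 40/180)·27.50²/40 = 0.0900638
V̂(ȳ_st) = 1.40829
SE(ȳ_st) = √1.40829 = 1.18672

SE(ȳ_st) ≈ 1.19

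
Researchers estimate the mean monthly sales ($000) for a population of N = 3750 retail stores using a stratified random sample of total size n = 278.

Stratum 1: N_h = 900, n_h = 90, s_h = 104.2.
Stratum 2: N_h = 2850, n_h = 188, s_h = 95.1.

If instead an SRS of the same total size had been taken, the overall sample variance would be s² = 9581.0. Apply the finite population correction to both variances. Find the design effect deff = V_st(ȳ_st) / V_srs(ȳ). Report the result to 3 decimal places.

deff ≈ 1.009

V̂(ȳ_st) = Σ W_h² (1 − n_h/N_h) s_h²/n_h, with W_h = N_h/N and N = 3750:
  stratum 1: (900/3750)²·(1 − 90/900)·104.2²/90 = 6.254
  stratum 2: (2850/3750)²·(1 − 188/2850)·95.1²/188 = 25.9534
V_st = 32.2074
V_srs = (1 − 278/3750)·9581.0/278 = 31.9091
deff = V_st / V_srs = 32.2074/31.9091 = 1.0093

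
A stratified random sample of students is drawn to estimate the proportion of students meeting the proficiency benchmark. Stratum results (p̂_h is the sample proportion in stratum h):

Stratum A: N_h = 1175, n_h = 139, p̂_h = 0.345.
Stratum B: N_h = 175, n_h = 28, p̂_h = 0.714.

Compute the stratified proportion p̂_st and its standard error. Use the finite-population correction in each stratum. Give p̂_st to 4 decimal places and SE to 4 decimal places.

N = 1350; stratum weights W_h = N_h/N.
p̂_st = Σ W_h p̂_h = (1175·0.345 + 175·0.714)/1350 = 0.39283
V̂(p̂_st) = Σ W_h² (1 − n_h/N_h) p̂_h(1−p̂_h)/(n_h−1):
  stratum A: (1175/1350)²·(1 − 139/1175)·0.345·0.655/138 = 0.00109373
  stratum B: (175/1350)²·(1 − 28/175)·0.714·0.286/27 = 0.000106755
V̂(p̂_st) = 0.00120049; SE = √V̂ = 0.0346481

p̂_st ≈ 0.3928, SE ≈ 0.0346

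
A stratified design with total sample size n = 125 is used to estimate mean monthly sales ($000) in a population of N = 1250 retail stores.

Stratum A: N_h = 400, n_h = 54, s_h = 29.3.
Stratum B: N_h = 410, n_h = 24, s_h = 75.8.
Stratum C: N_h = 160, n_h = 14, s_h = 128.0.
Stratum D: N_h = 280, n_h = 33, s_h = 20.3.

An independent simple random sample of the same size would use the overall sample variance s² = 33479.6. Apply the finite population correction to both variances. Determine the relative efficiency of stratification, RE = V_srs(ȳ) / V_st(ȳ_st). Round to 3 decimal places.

RE ≈ 5.515

V̂(ȳ_st) = Σ W_h² (1 − n_h/N_h) s_h²/n_h, with W_h = N_h/N and N = 1250:
  stratum A: (400/1250)²·(1 − 54/400)·29.3²/54 = 1.40818
  stratum B: (410/1250)²·(1 − 24/410)·75.8²/24 = 24.2481
  stratum C: (160/1250)²·(1 − 14/160)·128.0²/14 = 17.4962
  stratum D: (280/1250)²·(1 − 33/280)·20.3²/33 = 0.55273
V_st = 43.7053
V_srs = (1 − 125/1250)·33479.6/125 = 241.053
Relative efficiency = V_srs / V_st = 241.053/43.7053 = 5.5154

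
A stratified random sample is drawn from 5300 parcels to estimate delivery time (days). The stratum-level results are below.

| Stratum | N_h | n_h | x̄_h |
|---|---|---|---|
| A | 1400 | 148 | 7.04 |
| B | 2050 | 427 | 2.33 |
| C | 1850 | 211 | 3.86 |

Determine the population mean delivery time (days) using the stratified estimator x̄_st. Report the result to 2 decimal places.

N = Σ N_h = 5300. Stratum weights W_h = N_h/N.
x̄_st = (1400·7.04 + 2050·2.33 + 1850·3.86) / 5300 = 4.1082

x̄_st ≈ 4.11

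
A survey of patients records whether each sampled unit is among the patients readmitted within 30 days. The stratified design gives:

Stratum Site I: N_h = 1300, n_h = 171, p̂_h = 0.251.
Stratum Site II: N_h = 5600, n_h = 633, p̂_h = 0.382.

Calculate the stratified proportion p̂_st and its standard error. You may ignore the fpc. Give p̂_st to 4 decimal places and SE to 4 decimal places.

p̂_st ≈ 0.3573, SE ≈ 0.0169

N = 6900; stratum weights W_h = N_h/N.
p̂_st = Σ W_h p̂_h = (1300·0.251 + 5600·0.382)/6900 = 0.35732
V̂(p̂_st) = Σ W_h² p̂_h(1−p̂_h)/(n_h−1):
  stratum Site I: (1300/6900)²·0.251·0.749/170 = 3.9255e-05
  stratum Site II: (5600/6900)²·0.382·0.618/632 = 0.000246044
V̂(p̂_st) = 0.000285299; SE = √V̂ = 0.0168908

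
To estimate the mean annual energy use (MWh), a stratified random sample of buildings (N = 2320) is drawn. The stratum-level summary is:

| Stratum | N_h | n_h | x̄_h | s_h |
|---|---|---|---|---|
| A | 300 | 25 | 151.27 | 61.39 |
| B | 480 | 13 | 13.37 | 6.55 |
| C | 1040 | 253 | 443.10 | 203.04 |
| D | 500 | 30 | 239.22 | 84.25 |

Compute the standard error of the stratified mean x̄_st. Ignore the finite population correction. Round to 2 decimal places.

SE(x̄_st) ≈ 6.81

V̂(x̄_st) = Σ W_h² s_h²/n_h, with W_h = N_h/N and N = 2320:
  stratum A: (300/2320)²·61.39²/25 = 2.5207
  stratum B: (480/2320)²·6.55²/13 = 0.141269
  stratum C: (1040/2320)²·203.04²/253 = 32.7441
  stratum D: (500/2320)²·84.25²/30 = 10.9896
V̂(x̄_st) = 46.3957
SE(x̄_st) = √46.3957 = 6.81144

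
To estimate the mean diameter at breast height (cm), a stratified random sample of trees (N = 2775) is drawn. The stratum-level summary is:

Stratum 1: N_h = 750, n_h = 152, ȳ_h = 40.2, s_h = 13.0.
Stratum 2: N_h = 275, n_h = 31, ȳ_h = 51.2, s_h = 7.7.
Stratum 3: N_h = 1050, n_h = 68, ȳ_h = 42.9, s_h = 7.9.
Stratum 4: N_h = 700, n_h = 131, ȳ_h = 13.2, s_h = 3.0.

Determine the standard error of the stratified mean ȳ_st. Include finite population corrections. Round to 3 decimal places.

V̂(ȳ_st) = Σ W_h² (1 − n_h/N_h) s_h²/n_h, with W_h = N_h/N and N = 2775:
  stratum 1: (750/2775)²·(1 − 152/750)·13.0²/152 = 0.0647559
  stratum 2: (275/2775)²·(1 − 31/275)·7.7²/31 = 0.0166654
  stratum 3: (1050/2775)²·(1 − 68/1050)·7.9²/68 = 0.122891
  stratum 4: (700/2775)²·(1 − 131/700)·3.0²/131 = 0.00355349
V̂(ȳ_st) = 0.207866
SE(ȳ_st) = √0.207866 = 0.455923

SE(ȳ_st) ≈ 0.456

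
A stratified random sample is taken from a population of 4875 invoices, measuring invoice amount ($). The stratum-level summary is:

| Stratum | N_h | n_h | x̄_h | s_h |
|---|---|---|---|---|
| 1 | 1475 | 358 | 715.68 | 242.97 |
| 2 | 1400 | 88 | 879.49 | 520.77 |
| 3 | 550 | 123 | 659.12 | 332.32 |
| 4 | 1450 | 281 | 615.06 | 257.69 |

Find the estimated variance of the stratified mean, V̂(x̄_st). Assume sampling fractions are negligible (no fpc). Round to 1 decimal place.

V̂(x̄_st) ≈ 301.6

V̂(x̄_st) = Σ W_h² s_h²/n_h, with W_h = N_h/N and N = 4875:
  stratum 1: (1475/4875)²·242.97²/358 = 15.0958
  stratum 2: (1400/4875)²·520.77²/88 = 254.165
  stratum 3: (550/4875)²·332.32²/123 = 11.4284
  stratum 4: (1450/4875)²·257.69²/281 = 20.9062
V̂(x̄_st) = 301.596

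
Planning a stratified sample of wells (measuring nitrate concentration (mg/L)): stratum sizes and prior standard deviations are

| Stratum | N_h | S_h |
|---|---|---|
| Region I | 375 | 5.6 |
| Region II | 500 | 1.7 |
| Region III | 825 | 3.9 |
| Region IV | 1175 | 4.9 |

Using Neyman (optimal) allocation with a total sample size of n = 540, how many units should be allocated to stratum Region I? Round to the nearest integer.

95

Neyman allocation: n_h = n · N_h S_h / Σ N_i S_i, with n = 540.
  stratum Region I: N_h·S_h = 375·5.6 = 2100.00
  stratum Region II: N_h·S_h = 500·1.7 = 850.00
  stratum Region III: N_h·S_h = 825·3.9 = 3217.50
  stratum Region IV: N_h·S_h = 1175·4.9 = 5757.50
Σ N_h S_h = 11925.00
n for stratum Region I = 540·2100.00/11925.00 = 95.094 → 95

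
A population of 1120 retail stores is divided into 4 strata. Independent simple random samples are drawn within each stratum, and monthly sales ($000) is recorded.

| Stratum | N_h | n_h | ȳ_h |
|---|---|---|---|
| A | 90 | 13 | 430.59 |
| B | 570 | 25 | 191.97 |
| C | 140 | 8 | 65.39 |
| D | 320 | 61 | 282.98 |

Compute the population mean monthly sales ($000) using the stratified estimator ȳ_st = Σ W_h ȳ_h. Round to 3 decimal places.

ȳ_st ≈ 221.325

N = Σ N_h = 1120. Stratum weights W_h = N_h/N.
ȳ_st = (90·430.59 + 570·191.97 + 140·65.39 + 320·282.98) / 1120 = 221.32518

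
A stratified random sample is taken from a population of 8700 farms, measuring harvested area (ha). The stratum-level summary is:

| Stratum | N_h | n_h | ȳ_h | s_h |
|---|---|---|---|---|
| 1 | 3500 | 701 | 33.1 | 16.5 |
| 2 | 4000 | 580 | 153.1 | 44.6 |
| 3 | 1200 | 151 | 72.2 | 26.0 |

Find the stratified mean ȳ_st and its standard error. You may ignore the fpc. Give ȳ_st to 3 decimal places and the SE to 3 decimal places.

ȳ_st ≈ 93.666, SE ≈ 0.934

ȳ_st = Σ W_h ȳ_h = (3500·33.1 + 4000·153.1 + 1200·72.2)/8700 = 93.66552
V̂(ȳ_st) = Σ W_h² s_h²/n_h, with W_h = N_h/N and N = 8700:
  stratum 1: (3500/8700)²·16.5²/701 = 0.0628561
  stratum 2: (4000/8700)²·44.6²/580 = 0.724975
  stratum 3: (1200/8700)²·26.0²/151 = 0.0851714
V̂(ȳ_st) = 0.873003
SE(ȳ_st) = √0.873003 = 0.934346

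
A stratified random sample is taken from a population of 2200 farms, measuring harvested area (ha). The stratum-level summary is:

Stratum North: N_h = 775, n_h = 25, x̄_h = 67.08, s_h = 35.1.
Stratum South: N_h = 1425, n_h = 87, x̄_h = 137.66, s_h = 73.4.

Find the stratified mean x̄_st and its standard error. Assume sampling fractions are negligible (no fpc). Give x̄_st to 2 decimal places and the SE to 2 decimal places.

x̄_st = Σ W_h x̄_h = (775·67.08 + 1425·137.66)/2200 = 112.79659
V̂(x̄_st) = Σ W_h² s_h²/n_h, with W_h = N_h/N and N = 2200:
  stratum North: (775/2200)²·35.1²/25 = 6.1155
  stratum South: (1425/2200)²·73.4²/87 = 25.9811
V̂(x̄_st) = 32.0966
SE(x̄_st) = √32.0966 = 5.66538

x̄_st ≈ 112.80, SE ≈ 5.67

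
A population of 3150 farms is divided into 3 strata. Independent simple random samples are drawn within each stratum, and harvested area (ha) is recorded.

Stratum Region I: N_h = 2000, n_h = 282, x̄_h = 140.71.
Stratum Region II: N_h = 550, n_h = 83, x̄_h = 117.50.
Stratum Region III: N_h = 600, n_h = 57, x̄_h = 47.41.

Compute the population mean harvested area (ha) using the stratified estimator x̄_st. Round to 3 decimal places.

x̄_st ≈ 118.886

N = Σ N_h = 3150. Stratum weights W_h = N_h/N.
x̄_st = (2000·140.71 + 550·117.50 + 600·47.41) / 3150 = 118.88603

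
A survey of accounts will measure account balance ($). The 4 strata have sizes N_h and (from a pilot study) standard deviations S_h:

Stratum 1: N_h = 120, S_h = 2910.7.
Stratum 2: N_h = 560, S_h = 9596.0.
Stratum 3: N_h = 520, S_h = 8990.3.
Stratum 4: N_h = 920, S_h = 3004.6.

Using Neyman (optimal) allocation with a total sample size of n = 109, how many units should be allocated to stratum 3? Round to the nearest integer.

39

Neyman allocation: n_h = n · N_h S_h / Σ N_i S_i, with n = 109.
  stratum 1: N_h·S_h = 120·2910.7 = 349284.00
  stratum 2: N_h·S_h = 560·9596.0 = 5373760.00
  stratum 3: N_h·S_h = 520·8990.3 = 4674956.00
  stratum 4: N_h·S_h = 920·3004.6 = 2764232.00
Σ N_h S_h = 13162232.00
n for stratum 3 = 109·4674956.00/13162232.00 = 38.715 → 39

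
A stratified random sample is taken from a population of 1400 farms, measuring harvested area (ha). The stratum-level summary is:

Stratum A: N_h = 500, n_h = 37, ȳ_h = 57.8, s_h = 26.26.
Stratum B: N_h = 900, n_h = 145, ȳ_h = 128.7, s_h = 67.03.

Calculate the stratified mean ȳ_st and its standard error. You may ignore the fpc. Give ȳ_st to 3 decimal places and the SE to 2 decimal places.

ȳ_st ≈ 103.379, SE ≈ 3.90

ȳ_st = Σ W_h ȳ_h = (500·57.8 + 900·128.7)/1400 = 103.37857
V̂(ȳ_st) = Σ W_h² s_h²/n_h, with W_h = N_h/N and N = 1400:
  stratum A: (500/1400)²·26.26²/37 = 2.37723
  stratum B: (900/1400)²·67.03²/145 = 12.8056
V̂(ȳ_st) = 15.1828
SE(ȳ_st) = √15.1828 = 3.89651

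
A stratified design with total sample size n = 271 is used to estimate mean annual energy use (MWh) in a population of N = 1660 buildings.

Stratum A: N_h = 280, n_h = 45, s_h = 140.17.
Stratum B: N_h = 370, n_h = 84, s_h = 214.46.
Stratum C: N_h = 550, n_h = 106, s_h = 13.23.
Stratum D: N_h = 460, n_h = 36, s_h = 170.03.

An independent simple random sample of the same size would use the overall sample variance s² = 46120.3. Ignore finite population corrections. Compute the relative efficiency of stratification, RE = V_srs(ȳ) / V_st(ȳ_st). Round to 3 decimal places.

V̂(ȳ_st) = Σ W_h² s_h²/n_h, with W_h = N_h/N and N = 1660:
  stratum A: (280/1660)²·140.17²/45 = 12.4222
  stratum B: (370/1660)²·214.46²/84 = 27.202
  stratum C: (550/1660)²·13.23²/106 = 0.181269
  stratum D: (460/1660)²·170.03²/36 = 61.6663
V_st = 101.472
V_srs = s²/n = 46120.3/271 = 170.186
Relative efficiency = V_srs / V_st = 170.186/101.472 = 1.6772

RE ≈ 1.677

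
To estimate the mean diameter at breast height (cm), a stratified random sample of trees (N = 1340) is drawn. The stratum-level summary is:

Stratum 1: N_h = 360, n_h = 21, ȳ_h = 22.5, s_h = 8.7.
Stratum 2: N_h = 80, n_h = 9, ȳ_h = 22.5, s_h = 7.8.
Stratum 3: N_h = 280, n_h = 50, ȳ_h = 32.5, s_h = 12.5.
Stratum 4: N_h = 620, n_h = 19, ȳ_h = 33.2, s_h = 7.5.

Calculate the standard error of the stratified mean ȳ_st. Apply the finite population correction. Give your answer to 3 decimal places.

V̂(ȳ_st) = Σ W_h² (1 − n_h/N_h) s_h²/n_h, with W_h = N_h/N and N = 1340:
  stratum 1: (360/1340)²·(1 − 21/360)·8.7²/21 = 0.244969
  stratum 2: (80/1340)²·(1 − 9/80)·7.8²/9 = 0.0213838
  stratum 3: (280/1340)²·(1 − 50/280)·12.5²/50 = 0.11208
  stratum 4: (620/1340)²·(1 − 19/620)·7.5²/19 = 0.614364
V̂(ȳ_st) = 0.992796
SE(ȳ_st) = √0.992796 = 0.996392

SE(ȳ_st) ≈ 0.996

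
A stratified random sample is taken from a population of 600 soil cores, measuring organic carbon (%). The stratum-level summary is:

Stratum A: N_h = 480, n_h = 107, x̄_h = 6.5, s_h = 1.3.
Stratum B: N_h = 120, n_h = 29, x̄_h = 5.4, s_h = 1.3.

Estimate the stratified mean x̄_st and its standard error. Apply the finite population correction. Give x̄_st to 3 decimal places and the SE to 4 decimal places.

x̄_st ≈ 6.280, SE ≈ 0.0981

x̄_st = Σ W_h x̄_h = (480·6.5 + 120·5.4)/600 = 6.28000
V̂(x̄_st) = Σ W_h² (1 − n_h/N_h) s_h²/n_h, with W_h = N_h/N and N = 600:
  stratum A: (480/600)²·(1 − 107/480)·1.3²/107 = 0.00785508
  stratum B: (120/600)²·(1 − 29/120)·1.3²/29 = 0.0017677
V̂(x̄_st) = 0.00962278
SE(x̄_st) = √0.00962278 = 0.0980958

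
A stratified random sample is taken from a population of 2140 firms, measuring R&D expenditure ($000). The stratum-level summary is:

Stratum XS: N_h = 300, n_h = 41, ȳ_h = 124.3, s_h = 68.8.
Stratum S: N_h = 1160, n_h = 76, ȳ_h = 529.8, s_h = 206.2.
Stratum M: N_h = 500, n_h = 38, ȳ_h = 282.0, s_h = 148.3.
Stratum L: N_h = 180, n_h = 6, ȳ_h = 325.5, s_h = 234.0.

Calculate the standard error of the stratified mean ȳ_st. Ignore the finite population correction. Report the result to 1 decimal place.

V̂(ȳ_st) = Σ W_h² s_h²/n_h, with W_h = N_h/N and N = 2140:
  stratum XS: (300/2140)²·68.8²/41 = 2.26886
  stratum S: (1160/2140)²·206.2²/76 = 164.381
  stratum M: (500/2140)²·148.3²/38 = 31.5945
  stratum L: (180/2140)²·234.0²/6 = 64.5651
V̂(ȳ_st) = 262.81
SE(ȳ_st) = √262.81 = 16.2114

SE(ȳ_st) ≈ 16.2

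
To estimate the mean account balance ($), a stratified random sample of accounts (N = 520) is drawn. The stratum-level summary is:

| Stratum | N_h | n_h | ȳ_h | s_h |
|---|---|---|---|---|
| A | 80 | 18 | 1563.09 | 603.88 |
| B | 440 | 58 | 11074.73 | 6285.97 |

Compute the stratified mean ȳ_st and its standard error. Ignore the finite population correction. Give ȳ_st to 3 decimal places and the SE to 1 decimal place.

ȳ_st ≈ 9611.401, SE ≈ 698.7

ȳ_st = Σ W_h ȳ_h = (80·1563.09 + 440·11074.73)/520 = 9611.40077
V̂(ȳ_st) = Σ W_h² s_h²/n_h, with W_h = N_h/N and N = 520:
  stratum A: (80/520)²·603.88²/18 = 479.515
  stratum B: (440/520)²·6285.97²/58 = 487770
V̂(ȳ_st) = 488250
SE(ȳ_st) = √488250 = 698.749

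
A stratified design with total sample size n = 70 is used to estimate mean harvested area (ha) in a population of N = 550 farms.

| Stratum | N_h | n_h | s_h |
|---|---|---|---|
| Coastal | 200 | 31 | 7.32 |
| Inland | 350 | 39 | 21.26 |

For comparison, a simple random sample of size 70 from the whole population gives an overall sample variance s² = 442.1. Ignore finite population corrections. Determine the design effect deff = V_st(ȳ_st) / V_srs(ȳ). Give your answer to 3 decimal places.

deff ≈ 0.779

V̂(ȳ_st) = Σ W_h² s_h²/n_h, with W_h = N_h/N and N = 550:
  stratum Coastal: (200/550)²·7.32²/31 = 0.228557
  stratum Inland: (350/550)²·21.26²/39 = 4.69324
V_st = 4.9218
V_srs = s²/n = 442.1/70 = 6.31571
deff = V_st / V_srs = 4.9218/6.31571 = 0.7793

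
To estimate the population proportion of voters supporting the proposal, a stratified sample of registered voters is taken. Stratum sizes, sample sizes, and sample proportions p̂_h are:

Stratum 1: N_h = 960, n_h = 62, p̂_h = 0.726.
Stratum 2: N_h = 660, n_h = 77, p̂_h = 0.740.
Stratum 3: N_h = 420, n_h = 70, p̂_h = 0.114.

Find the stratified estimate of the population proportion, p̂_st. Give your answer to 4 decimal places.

N = 2040; stratum weights W_h = N_h/N.
p̂_st = Σ W_h p̂_h = (960·0.726 + 660·0.740 + 420·0.114)/2040 = 0.60453

p̂_st ≈ 0.6045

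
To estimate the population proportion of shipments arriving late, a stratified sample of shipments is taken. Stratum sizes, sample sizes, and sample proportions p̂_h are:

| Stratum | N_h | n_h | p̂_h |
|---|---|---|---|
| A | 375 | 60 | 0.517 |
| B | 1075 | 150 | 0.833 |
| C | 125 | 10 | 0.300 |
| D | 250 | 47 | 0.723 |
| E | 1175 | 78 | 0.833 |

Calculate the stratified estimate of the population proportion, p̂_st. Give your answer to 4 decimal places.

N = 3000; stratum weights W_h = N_h/N.
p̂_st = Σ W_h p̂_h = (375·0.517 + 1075·0.833 + 125·0.300 + 250·0.723 + 1175·0.833)/3000 = 0.76213

p̂_st ≈ 0.7621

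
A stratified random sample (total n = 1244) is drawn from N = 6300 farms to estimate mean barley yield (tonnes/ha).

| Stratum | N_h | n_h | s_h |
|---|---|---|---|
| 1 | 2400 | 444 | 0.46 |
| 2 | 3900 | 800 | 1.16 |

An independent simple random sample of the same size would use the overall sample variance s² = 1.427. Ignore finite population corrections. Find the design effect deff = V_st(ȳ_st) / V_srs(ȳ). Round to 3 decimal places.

deff ≈ 0.622

V̂(ȳ_st) = Σ W_h² s_h²/n_h, with W_h = N_h/N and N = 6300:
  stratum 1: (2400/6300)²·0.46²/444 = 6.9163e-05
  stratum 2: (3900/6300)²·1.16²/800 = 0.000644576
V_st = 0.000713739
V_srs = s²/n = 1.427/1244 = 0.00114711
deff = V_st / V_srs = 0.000713739/0.00114711 = 0.6222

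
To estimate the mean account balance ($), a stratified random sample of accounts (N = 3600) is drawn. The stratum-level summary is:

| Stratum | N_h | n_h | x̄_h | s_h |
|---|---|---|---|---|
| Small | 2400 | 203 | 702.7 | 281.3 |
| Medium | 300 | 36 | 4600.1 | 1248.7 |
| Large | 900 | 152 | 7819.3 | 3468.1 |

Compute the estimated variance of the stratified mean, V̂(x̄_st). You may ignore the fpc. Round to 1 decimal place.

V̂(x̄_st) = Σ W_h² s_h²/n_h, with W_h = N_h/N and N = 3600:
  stratum Small: (2400/3600)²·281.3²/203 = 173.245
  stratum Medium: (300/3600)²·1248.7²/36 = 300.782
  stratum Large: (900/3600)²·3468.1²/152 = 4945.61
V̂(x̄_st) = 5419.63

V̂(x̄_st) ≈ 5419.6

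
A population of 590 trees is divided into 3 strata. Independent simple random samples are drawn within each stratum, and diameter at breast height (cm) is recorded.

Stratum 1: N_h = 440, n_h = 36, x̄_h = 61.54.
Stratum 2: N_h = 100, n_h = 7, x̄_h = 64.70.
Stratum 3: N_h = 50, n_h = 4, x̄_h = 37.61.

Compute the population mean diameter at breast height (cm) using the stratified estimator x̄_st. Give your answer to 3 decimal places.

x̄_st ≈ 60.048

N = Σ N_h = 590. Stratum weights W_h = N_h/N.
x̄_st = (440·61.54 + 100·64.70 + 50·37.61) / 590 = 60.04763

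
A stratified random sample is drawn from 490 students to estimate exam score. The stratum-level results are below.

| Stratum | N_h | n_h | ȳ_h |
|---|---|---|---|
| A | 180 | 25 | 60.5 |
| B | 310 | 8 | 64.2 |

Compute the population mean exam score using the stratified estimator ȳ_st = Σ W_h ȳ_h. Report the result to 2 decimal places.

ȳ_st ≈ 62.84

N = Σ N_h = 490. Stratum weights W_h = N_h/N.
ȳ_st = (180·60.5 + 310·64.2) / 490 = 62.8408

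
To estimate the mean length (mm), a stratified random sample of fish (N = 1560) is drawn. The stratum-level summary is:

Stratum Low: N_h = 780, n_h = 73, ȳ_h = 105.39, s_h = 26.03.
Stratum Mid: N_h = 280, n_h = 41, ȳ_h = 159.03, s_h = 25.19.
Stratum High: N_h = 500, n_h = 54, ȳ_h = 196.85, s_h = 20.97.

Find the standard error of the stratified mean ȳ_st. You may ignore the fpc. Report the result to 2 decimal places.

SE(ȳ_st) ≈ 1.91

V̂(ȳ_st) = Σ W_h² s_h²/n_h, with W_h = N_h/N and N = 1560:
  stratum Low: (780/1560)²·26.03²/73 = 2.32041
  stratum Mid: (280/1560)²·25.19²/41 = 0.498585
  stratum High: (500/1560)²·20.97²/54 = 0.836554
V̂(ȳ_st) = 3.65555
SE(ȳ_st) = √3.65555 = 1.91195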